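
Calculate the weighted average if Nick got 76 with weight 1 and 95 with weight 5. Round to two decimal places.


Weighted sum:
1 x 76 + 5 x 95 = 551
Total weight:
1 + 5 = 6
Weighted average:
551 / 6 = 91.8333... ≈ 91.83

91.83


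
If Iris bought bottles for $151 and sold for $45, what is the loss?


Selling price = $45
Cost price = $151
Loss = cost price - selling price:
Loss = $151 - $45 = $106

$106


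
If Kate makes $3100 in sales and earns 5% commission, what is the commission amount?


Convert rate to decimal:
5% = 0.05
Multiply by sales:
$3100 x 0.05 = $155

$155


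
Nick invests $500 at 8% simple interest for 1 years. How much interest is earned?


Use the formula I = P x R x T / 100
P x R x T = 500 x 8 x 1 = 4000
I = 4000 / 100 = $40

$40


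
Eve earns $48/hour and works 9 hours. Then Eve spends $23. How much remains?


Calculate earnings:
9 x $48 = $432
Subtract spending:
$432 - $23 = $409

$409


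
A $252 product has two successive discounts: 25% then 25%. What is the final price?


First discount:
25% of $252 = $63
Price after first discount:
$252 - $63 = $189
Second discount:
25% of $189 = $47.25
Final price:
$189 - $47.25 = $141.75

$141.75


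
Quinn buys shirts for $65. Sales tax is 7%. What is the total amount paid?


Calculate the tax:
7% of $65 = $4.55
Add tax to price:
$65 + $4.55 = $69.55

$69.55


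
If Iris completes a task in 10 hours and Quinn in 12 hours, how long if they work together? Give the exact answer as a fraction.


Iris's rate: 1/10 of the job per hour
Quinn's rate: 1/12 of the job per hour
Combined rate: 1/10 + 1/12 = 11/60 per hour
Time = 1 / (11/60) = 60/11 hours (≈ 5.45 hours)

60/11 hours


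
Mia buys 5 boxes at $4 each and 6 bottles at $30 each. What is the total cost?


Cost of boxes:
5 x $4 = $20
Cost of bottles:
6 x $30 = $180
Add both:
$20 + $180 = $200

$200


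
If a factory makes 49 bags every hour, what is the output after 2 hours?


Production rate: 49 bags per hour
Time: 2 hours
Total: 49 x 2 = 98 bags

98 bags


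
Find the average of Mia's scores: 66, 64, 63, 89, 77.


Add the scores:
66 + 64 + 63 + 89 + 77 = 359
Divide by the number of tests:
359 / 5 = 71.8

71.8


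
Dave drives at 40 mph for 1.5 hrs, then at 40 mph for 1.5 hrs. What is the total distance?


Leg 1 distance:
40 x 1.5 = 60 miles
Leg 2 distance:
40 x 1.5 = 60 miles
Total distance:
60 + 60 = 120 miles

120 miles


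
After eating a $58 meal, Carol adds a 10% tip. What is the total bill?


Calculate the tip:
10% of $58 = $5.80
Add tip to meal cost:
$58 + $5.80 = $63.80

$63.80


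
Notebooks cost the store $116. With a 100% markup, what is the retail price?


Calculate the markup amount:
100% of $116 = $116
Add to cost:
$116 + $116 = $232

$232


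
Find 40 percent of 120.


Convert percentage to decimal:
40% = 0.4
Multiply:
120 x 0.4 = 48

48


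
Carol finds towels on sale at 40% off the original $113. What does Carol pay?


Calculate the discount amount:
40% of $113 = $45.20
Subtract from original:
$113 - $45.20 = $67.80

$67.80


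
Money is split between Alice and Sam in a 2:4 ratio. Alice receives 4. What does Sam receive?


Find the multiplier:
4 / 2 = 2
Apply to Sam's share:
4 x 2 = 8

8


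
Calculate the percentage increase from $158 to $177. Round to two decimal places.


Find the absolute change:
|177 - 158| = 19
Divide by original and multiply by 100:
19 / 158 x 100 = 12.0253...% ≈ 12.03%

12.03%


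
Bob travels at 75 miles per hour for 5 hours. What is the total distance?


Use the formula: distance = speed x time
Speed = 75 mph, Time = 5 hours
75 x 5 = 375 miles

375 miles


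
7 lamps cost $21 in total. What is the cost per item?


Total cost: $21
Number of items: 7
Unit price: $21 / 7 = $3

$3


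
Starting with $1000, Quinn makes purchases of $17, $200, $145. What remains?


Add up expenses:
$17 + $200 + $145 = $362
Subtract from budget:
$1000 - $362 = $638

$638


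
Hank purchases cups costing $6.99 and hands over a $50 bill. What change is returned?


Start with the amount paid:
$50
Subtract the price:
$50 - $6.99 = $43.01

$43.01


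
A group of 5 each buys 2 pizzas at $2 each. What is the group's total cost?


Cost per person:
2 x $2 = $4
Group total:
5 x $4 = $20

$20


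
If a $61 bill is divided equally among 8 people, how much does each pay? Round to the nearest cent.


Total bill: $61
Number of people: 8
Each pays: $61 / 8 = $7.625 ≈ $7.63

$7.63


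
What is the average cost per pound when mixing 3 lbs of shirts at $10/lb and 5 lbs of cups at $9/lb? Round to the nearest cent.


Cost of shirts:
3 x $10 = $30
Cost of cups:
5 x $9 = $45
Total cost: $30 + $45 = $75
Total weight: 8 lbs
Average: $75 / 8 = $9.375 ≈ $9.38/lb

$9.38/lb


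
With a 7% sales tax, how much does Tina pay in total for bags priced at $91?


Calculate the tax:
7% of $91 = $6.37
Add tax to price:
$91 + $6.37 = $97.37

$97.37


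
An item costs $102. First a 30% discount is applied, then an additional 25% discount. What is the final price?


First discount:
30% of $102 = $30.60
Price after first discount:
$102 - $30.60 = $71.40
Second discount:
25% of $71.40 = $17.85
Final price:
$71.40 - $17.85 = $53.55

$53.55


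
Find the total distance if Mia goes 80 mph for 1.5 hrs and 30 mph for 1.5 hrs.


Leg 1 distance:
80 x 1.5 = 120 miles
Leg 2 distance:
30 x 1.5 = 45 miles
Total distance:
120 + 45 = 165 miles

165 miles


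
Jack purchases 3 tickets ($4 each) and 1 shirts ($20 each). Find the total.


Cost of tickets:
3 x $4 = $12
Cost of shirts:
1 x $20 = $20
Add both:
$12 + $20 = $32

$32


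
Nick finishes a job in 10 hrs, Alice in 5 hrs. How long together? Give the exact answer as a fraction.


Nick's rate: 1/10 of the job per hour
Alice's rate: 1/5 of the job per hour
Combined rate: 1/10 + 1/5 = 3/10 per hour
Time = 1 / (3/10) = 10/3 hours (≈ 3.33 hours)

10/3 hours


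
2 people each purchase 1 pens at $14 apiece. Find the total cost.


Cost per person:
1 x $14 = $14
Group total:
2 x $14 = $28

$28


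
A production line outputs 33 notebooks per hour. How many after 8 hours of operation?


Production rate: 33 notebooks per hour
Time: 8 hours
Total: 33 x 8 = 264 notebooks

264 notebooks


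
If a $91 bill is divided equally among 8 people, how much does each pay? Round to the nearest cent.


Total bill: $91
Number of people: 8
Each pays: $91 / 8 = $11.375 ≈ $11.38

$11.38


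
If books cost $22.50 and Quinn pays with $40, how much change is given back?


Start with the amount paid:
$40
Subtract the price:
$40 - $22.50 = $17.50

$17.50


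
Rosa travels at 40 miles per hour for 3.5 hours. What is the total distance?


Use the formula: distance = speed x time
Speed = 40 mph, Time = 3.5 hours
40 x 3.5 = 140 miles

140 miles


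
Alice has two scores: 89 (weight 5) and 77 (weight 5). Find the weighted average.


Weighted sum:
5 x 89 + 5 x 77 = 830
Total weight:
5 + 5 = 10
Weighted average:
830 / 10 = 83

83


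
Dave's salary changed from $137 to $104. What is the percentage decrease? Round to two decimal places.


Find the absolute change:
|104 - 137| = 33
Divide by original and multiply by 100:
33 / 137 x 100 = 24.0875...% ≈ 24.09%

24.09%


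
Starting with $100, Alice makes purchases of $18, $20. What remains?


Add up expenses:
$18 + $20 = $38
Subtract from budget:
$100 - $38 = $62

$62


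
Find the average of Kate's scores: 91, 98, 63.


Add the scores:
91 + 98 + 63 = 252
Divide by the number of tests:
252 / 3 = 84

84


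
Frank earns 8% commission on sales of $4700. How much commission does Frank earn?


Convert rate to decimal:
8% = 0.08
Multiply by sales:
$4700 x 0.08 = $376

$376


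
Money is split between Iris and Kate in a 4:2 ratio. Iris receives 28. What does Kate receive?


Find the multiplier:
28 / 4 = 7
Apply to Kate's share:
2 x 7 = 14

14


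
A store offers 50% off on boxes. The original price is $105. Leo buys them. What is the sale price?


Calculate the discount amount:
50% of $105 = $52.50
Subtract from original:
$105 - $52.50 = $52.50

$52.50


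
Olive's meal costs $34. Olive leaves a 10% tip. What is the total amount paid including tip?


Calculate the tip:
10% of $34 = $3.40
Add tip to meal cost:
$34 + $3.40 = $37.40

$37.40


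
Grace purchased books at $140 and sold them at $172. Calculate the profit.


Selling price = $172
Cost price = $140
Profit = selling price - cost price:
Profit = $172 - $140 = $32

$32


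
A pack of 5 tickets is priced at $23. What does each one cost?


Total cost: $23
Number of items: 5
Unit price: $23 / 5 = $4.60

$4.60


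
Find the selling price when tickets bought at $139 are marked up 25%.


Calculate the markup amount:
25% of $139 = $34.75
Add to cost:
$139 + $34.75 = $173.75

$173.75


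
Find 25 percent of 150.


Convert percentage to decimal:
25% = 0.25
Multiply:
150 x 0.25 = 37.5

37.5


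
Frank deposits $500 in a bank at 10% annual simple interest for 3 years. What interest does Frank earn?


Use the formula I = P x R x T / 100
P x R x T = 500 x 10 x 3 = 15000
I = 15000 / 100 = $150

$150


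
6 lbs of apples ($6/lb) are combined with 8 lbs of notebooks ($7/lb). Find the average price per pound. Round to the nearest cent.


Cost of apples:
6 x $6 = $36
Cost of notebooks:
8 x $7 = $56
Total cost: $36 + $56 = $92
Total weight: 14 lbs
Average: $92 / 14 = $6.5714... ≈ $6.57/lb

$6.57/lb


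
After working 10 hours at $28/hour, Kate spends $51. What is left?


Calculate earnings:
10 x $28 = $280
Subtract spending:
$280 - $51 = $229

$229


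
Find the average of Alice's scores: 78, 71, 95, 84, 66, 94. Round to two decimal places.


Add the scores:
78 + 71 + 95 + 84 + 66 + 94 = 488
Divide by the number of tests:
488 / 6 = 81.3333... ≈ 81.33

81.33


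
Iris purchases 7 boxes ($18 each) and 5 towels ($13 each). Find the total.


Cost of boxes:
7 x $18 = $126
Cost of towels:
5 x $13 = $65
Add both:
$126 + $65 = $191

$191


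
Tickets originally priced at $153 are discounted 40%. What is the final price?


Calculate the discount amount:
40% of $153 = $61.20
Subtract from original:
$153 - $61.20 = $91.80

$91.80


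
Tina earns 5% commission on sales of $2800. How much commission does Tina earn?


Convert rate to decimal:
5% = 0.05
Multiply by sales:
$2800 x 0.05 = $140

$140


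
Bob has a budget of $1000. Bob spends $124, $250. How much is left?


Add up expenses:
$124 + $250 = $374
Subtract from budget:
$1000 - $374 = $626

$626


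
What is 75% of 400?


Convert percentage to decimal:
75% = 0.75
Multiply:
400 x 0.75 = 300

300


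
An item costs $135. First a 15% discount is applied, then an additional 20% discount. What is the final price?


First discount:
15% of $135 = $20.25
Price after first discount:
$135 - $20.25 = $114.75
Second discount:
20% of $114.75 = $22.95
Final price:
$114.75 - $22.95 = $91.80

$91.80


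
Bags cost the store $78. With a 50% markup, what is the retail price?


Calculate the markup amount:
50% of $78 = $39
Add to cost:
$78 + $39 = $117

$117


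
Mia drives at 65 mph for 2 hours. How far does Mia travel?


Use the formula: distance = speed x time
Speed = 65 mph, Time = 2 hours
65 x 2 = 130 miles

130 miles


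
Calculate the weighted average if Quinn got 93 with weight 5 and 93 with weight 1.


Weighted sum:
5 x 93 + 1 x 93 = 558
Total weight:
5 + 1 = 6
Weighted average:
558 / 6 = 93

93


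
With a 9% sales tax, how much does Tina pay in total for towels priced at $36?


Calculate the tax:
9% of $36 = $3.24
Add tax to price:
$36 + $3.24 = $39.24

$39.24


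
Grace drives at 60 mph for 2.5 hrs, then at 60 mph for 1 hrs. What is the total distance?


Leg 1 distance:
60 x 2.5 = 150 miles
Leg 2 distance:
60 x 1 = 60 miles
Total distance:
150 + 60 = 210 miles

210 miles


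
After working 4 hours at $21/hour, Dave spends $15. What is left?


Calculate earnings:
4 x $21 = $84
Subtract spending:
$84 - $15 = $69

$69


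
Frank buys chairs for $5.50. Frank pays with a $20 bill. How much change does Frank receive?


Start with the amount paid:
$20
Subtract the price:
$20 - $5.50 = $14.50

$14.50


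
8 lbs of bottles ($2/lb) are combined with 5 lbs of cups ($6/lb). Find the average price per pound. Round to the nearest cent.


Cost of bottles:
8 x $2 = $16
Cost of cups:
5 x $6 = $30
Total cost: $16 + $30 = $46
Total weight: 13 lbs
Average: $46 / 13 = $3.5384... ≈ $3.54/lb

$3.54/lb


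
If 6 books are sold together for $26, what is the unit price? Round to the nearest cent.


Total cost: $26
Number of items: 6
Unit price: $26 / 6 = $4.3333... ≈ $4.33

$4.33


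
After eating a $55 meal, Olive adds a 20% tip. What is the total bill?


Calculate the tip:
20% of $55 = $11
Add tip to meal cost:
$55 + $11 = $66

$66


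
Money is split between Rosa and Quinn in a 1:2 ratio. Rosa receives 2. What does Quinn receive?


Find the multiplier:
2 / 1 = 2
Apply to Quinn's share:
2 x 2 = 4

4


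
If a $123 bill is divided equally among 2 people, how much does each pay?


Total bill: $123
Number of people: 2
Each pays: $123 / 2 = $61.50

$61.50


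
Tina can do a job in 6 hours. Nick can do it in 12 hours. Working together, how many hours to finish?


Tina's rate: 1/6 of the job per hour
Nick's rate: 1/12 of the job per hour
Combined rate: 1/6 + 1/12 = 1/4 per hour
Time = 1 / (1/4) = 4 hours

4 hours


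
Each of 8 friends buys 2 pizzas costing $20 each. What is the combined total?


Cost per person:
2 x $20 = $40
Group total:
8 x $40 = $320

$320


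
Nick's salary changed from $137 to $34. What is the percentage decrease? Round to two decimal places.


Find the absolute change:
|34 - 137| = 103
Divide by original and multiply by 100:
103 / 137 x 100 = 75.1824...% ≈ 75.18%

75.18%


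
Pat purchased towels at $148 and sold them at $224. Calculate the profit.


Selling price = $224
Cost price = $148
Profit = selling price - cost price:
Profit = $224 - $148 = $76

$76


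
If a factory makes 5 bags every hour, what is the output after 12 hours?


Production rate: 5 bags per hour
Time: 12 hours
Total: 5 x 12 = 60 bags

60 bags


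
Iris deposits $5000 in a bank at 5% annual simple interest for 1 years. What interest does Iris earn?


Use the formula I = P x R x T / 100
P x R x T = 5000 x 5 x 1 = 25000
I = 25000 / 100 = $250

$250


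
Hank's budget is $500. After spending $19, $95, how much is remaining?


Add up expenses:
$19 + $95 = $114
Subtract from budget:
$500 - $114 = $386

$386


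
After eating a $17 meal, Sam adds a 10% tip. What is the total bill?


Calculate the tip:
10% of $17 = $1.70
Add tip to meal cost:
$17 + $1.70 = $18.70

$18.70


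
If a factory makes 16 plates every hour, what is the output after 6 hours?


Production rate: 16 plates per hour
Time: 6 hours
Total: 16 x 6 = 96 plates

96 plates


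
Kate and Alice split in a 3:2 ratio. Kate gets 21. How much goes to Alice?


Find the multiplier:
21 / 3 = 7
Apply to Alice's share:
2 x 7 = 14

14


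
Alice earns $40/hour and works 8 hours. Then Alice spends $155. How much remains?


Calculate earnings:
8 x $40 = $320
Subtract spending:
$320 - $155 = $165

$165


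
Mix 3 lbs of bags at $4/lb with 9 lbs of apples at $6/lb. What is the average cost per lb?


Cost of bags:
3 x $4 = $12
Cost of apples:
9 x $6 = $54
Total cost: $12 + $54 = $66
Total weight: 12 lbs
Average: $66 / 12 = $5.50/lb

$5.50/lb


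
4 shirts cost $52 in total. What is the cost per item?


Total cost: $52
Number of items: 4
Unit price: $52 / 4 = $13

$13


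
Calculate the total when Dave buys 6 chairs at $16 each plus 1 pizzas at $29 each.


Cost of chairs:
6 x $16 = $96
Cost of pizzas:
1 x $29 = $29
Add both:
$96 + $29 = $125

$125


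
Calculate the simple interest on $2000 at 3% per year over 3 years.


Use the formula I = P x R x T / 100
P x R x T = 2000 x 3 x 3 = 18000
I = 18000 / 100 = $180

$180


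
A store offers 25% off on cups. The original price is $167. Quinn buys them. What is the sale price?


Calculate the discount amount:
25% of $167 = $41.75
Subtract from original:
$167 - $41.75 = $125.25

$125.25


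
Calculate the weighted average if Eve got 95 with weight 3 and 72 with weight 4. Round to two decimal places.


Weighted sum:
3 x 95 + 4 x 72 = 573
Total weight:
3 + 4 = 7
Weighted average:
573 / 7 = 81.8571... ≈ 81.86

81.86


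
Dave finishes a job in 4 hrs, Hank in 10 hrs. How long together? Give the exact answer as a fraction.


Dave's rate: 1/4 of the job per hour
Hank's rate: 1/10 of the job per hour
Combined rate: 1/4 + 1/10 = 7/20 per hour
Time = 1 / (7/20) = 20/7 hours (≈ 2.86 hours)

20/7 hours


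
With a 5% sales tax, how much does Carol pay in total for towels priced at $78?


Calculate the tax:
5% of $78 = $3.90
Add tax to price:
$78 + $3.90 = $81.90

$81.90


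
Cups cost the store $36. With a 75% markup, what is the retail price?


Calculate the markup amount:
75% of $36 = $27
Add to cost:
$36 + $27 = $63

$63


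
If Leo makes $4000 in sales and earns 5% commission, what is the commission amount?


Convert rate to decimal:
5% = 0.05
Multiply by sales:
$4000 x 0.05 = $200

$200


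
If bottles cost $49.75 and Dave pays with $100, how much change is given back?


Start with the amount paid:
$100
Subtract the price:
$100 - $49.75 = $50.25

$50.25


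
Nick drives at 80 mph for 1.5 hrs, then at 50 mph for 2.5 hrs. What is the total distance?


Leg 1 distance:
80 x 1.5 = 120 miles
Leg 2 distance:
50 x 2.5 = 125 miles
Total distance:
120 + 125 = 245 miles

245 miles


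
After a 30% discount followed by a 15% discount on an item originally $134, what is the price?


First discount:
30% of $134 = $40.20
Price after first discount:
$134 - $40.20 = $93.80
Second discount:
15% of $93.80 = $14.07
Final price:
$93.80 - $14.07 = $79.73

$79.73


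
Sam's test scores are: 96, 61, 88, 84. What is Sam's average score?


Add the scores:
96 + 61 + 88 + 84 = 329
Divide by the number of tests:
329 / 4 = 82.25

82.25


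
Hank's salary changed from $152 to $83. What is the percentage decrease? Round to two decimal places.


Find the absolute change:
|83 - 152| = 69
Divide by original and multiply by 100:
69 / 152 x 100 = 45.3947...% ≈ 45.39%

45.39%


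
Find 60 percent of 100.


Convert percentage to decimal:
60% = 0.6
Multiply:
100 x 0.6 = 60

60


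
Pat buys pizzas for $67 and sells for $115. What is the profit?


Selling price = $115
Cost price = $67
Profit = selling price - cost price:
Profit = $115 - $67 = $48

$48


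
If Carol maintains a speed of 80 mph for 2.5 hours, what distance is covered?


Use the formula: distance = speed x time
Speed = 80 mph, Time = 2.5 hours
80 x 2.5 = 200 miles

200 miles


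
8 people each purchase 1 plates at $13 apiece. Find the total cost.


Cost per person:
1 x $13 = $13
Group total:
8 x $13 = $104

$104


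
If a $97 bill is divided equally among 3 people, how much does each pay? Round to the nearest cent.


Total bill: $97
Number of people: 3
Each pays: $97 / 3 = $32.3333... ≈ $32.33

$32.33


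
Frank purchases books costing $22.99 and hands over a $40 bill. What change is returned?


Start with the amount paid:
$40
Subtract the price:
$40 - $22.99 = $17.01

$17.01


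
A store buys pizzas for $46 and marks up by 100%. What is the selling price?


Calculate the markup amount:
100% of $46 = $46
Add to cost:
$46 + $46 = $92

$92


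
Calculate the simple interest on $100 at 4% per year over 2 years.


Use the formula I = P x R x T / 100
P x R x T = 100 x 4 x 2 = 800
I = 800 / 100 = $8

$8


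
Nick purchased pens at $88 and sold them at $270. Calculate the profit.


Selling price = $270
Cost price = $88
Profit = selling price - cost price:
Profit = $270 - $88 = $182

$182


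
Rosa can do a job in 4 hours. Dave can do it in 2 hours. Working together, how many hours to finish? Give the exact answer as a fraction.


Rosa's rate: 1/4 of the job per hour
Dave's rate: 1/2 of the job per hour
Combined rate: 1/4 + 1/2 = 3/4 per hour
Time = 1 / (3/4) = 4/3 hours (≈ 1.33 hours)

4/3 hours


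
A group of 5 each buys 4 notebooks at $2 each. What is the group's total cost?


Cost per person:
4 x $2 = $8
Group total:
5 x $8 = $40

$40


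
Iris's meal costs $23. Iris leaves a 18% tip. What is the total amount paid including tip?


Calculate the tip:
18% of $23 = $4.14
Add tip to meal cost:
$23 + $4.14 = $27.14

$27.14


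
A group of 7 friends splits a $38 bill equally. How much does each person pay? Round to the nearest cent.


Total bill: $38
Number of people: 7
Each pays: $38 / 7 = $5.4285... ≈ $5.43

$5.43


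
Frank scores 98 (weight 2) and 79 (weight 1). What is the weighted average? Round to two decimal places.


Weighted sum:
2 x 98 + 1 x 79 = 275
Total weight:
2 + 1 = 3
Weighted average:
275 / 3 = 91.6666... ≈ 91.67

91.67


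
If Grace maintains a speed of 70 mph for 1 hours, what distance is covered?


Use the formula: distance = speed x time
Speed = 70 mph, Time = 1 hours
70 x 1 = 70 miles

70 miles


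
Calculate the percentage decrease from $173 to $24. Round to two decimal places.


Find the absolute change:
|24 - 173| = 149
Divide by original and multiply by 100:
149 / 173 x 100 = 86.1271...% ≈ 86.13%

86.13%


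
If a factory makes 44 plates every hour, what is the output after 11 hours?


Production rate: 44 plates per hour
Time: 11 hours
Total: 44 x 11 = 484 plates

484 plates


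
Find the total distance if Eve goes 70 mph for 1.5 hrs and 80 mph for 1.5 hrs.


Leg 1 distance:
70 x 1.5 = 105 miles
Leg 2 distance:
80 x 1.5 = 120 miles
Total distance:
105 + 120 = 225 miles

225 miles


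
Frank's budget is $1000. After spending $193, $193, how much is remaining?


Add up expenses:
$193 + $193 = $386
Subtract from budget:
$1000 - $386 = $614

$614


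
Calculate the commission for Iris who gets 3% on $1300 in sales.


Convert rate to decimal:
3% = 0.03
Multiply by sales:
$1300 x 0.03 = $39

$39


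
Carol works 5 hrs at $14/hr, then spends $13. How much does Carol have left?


Calculate earnings:
5 x $14 = $70
Subtract spending:
$70 - $13 = $57

$57


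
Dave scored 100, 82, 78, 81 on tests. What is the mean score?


Add the scores:
100 + 82 + 78 + 81 = 341
Divide by the number of tests:
341 / 4 = 85.25

85.25


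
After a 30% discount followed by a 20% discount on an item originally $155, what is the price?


First discount:
30% of $155 = $46.50
Price after first discount:
$155 - $46.50 = $108.50
Second discount:
20% of $108.50 = $21.70
Final price:
$108.50 - $21.70 = $86.80

$86.80


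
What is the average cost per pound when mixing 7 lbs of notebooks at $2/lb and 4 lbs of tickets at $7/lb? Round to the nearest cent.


Cost of notebooks:
7 x $2 = $14
Cost of tickets:
4 x $7 = $28
Total cost: $14 + $28 = $42
Total weight: 11 lbs
Average: $42 / 11 = $3.8181... ≈ $3.82/lb

$3.82/lb


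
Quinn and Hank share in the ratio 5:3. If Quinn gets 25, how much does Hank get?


Find the multiplier:
25 / 5 = 5
Apply to Hank's share:
3 x 5 = 15

15


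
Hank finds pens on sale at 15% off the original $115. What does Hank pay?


Calculate the discount amount:
15% of $115 = $17.25
Subtract from original:
$115 - $17.25 = $97.75

$97.75


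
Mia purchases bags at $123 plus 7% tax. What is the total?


Calculate the tax:
7% of $123 = $8.61
Add tax to price:
$123 + $8.61 = $131.61

$131.61


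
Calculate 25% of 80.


Convert percentage to decimal:
25% = 0.25
Multiply:
80 x 0.25 = 20

20


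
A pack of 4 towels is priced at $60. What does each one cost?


Total cost: $60
Number of items: 4
Unit price: $60 / 4 = $15

$15


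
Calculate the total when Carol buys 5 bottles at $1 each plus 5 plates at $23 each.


Cost of bottles:
5 x $1 = $5
Cost of plates:
5 x $23 = $115
Add both:
$5 + $115 = $120

$120


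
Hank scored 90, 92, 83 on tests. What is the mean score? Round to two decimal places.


Add the scores:
90 + 92 + 83 = 265
Divide by the number of tests:
265 / 3 = 88.3333... ≈ 88.33

88.33


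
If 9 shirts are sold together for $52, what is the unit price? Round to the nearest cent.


Total cost: $52
Number of items: 9
Unit price: $52 / 9 = $5.7777... ≈ $5.78

$5.78


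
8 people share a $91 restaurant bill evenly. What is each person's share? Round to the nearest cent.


Total bill: $91
Number of people: 8
Each pays: $91 / 8 = $11.375 ≈ $11.38

$11.38


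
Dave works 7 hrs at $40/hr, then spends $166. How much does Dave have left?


Calculate earnings:
7 x $40 = $280
Subtract spending:
$280 - $166 = $114

$114


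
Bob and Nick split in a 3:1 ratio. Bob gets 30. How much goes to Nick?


Find the multiplier:
30 / 3 = 10
Apply to Nick's share:
1 x 10 = 10

10


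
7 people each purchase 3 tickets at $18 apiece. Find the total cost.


Cost per person:
3 x $18 = $54
Group total:
7 x $54 = $378

$378


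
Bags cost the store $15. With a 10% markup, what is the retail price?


Calculate the markup amount:
10% of $15 = $1.50
Add to cost:
$15 + $1.50 = $16.50

$16.50


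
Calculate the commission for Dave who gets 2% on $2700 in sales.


Convert rate to decimal:
2% = 0.02
Multiply by sales:
$2700 x 0.02 = $54

$54


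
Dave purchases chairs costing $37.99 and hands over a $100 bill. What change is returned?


Start with the amount paid:
$100
Subtract the price:
$100 - $37.99 = $62.01

$62.01


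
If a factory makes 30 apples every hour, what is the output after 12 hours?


Production rate: 30 apples per hour
Time: 12 hours
Total: 30 x 12 = 360 apples

360 apples


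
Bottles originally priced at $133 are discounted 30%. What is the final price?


Calculate the discount amount:
30% of $133 = $39.90
Subtract from original:
$133 - $39.90 = $93.10

$93.10


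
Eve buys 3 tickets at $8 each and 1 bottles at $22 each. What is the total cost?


Cost of tickets:
3 x $8 = $24
Cost of bottles:
1 x $22 = $22
Add both:
$24 + $22 = $46

$46


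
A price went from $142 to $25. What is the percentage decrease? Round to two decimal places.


Find the absolute change:
|25 - 142| = 117
Divide by original and multiply by 100:
117 / 142 x 100 = 82.3943...% ≈ 82.39%

82.39%


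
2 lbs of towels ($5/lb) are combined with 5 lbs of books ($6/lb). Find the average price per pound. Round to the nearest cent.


Cost of towels:
2 x $5 = $10
Cost of books:
5 x $6 = $30
Total cost: $10 + $30 = $40
Total weight: 7 lbs
Average: $40 / 7 = $5.7142... ≈ $5.71/lb

$5.71/lb


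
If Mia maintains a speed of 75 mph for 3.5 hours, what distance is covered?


Use the formula: distance = speed x time
Speed = 75 mph, Time = 3.5 hours
75 x 3.5 = 262.5 miles

262.5 miles


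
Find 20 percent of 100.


Convert percentage to decimal:
20% = 0.2
Multiply:
100 x 0.2 = 20

20


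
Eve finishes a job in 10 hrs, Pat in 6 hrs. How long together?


Eve's rate: 1/10 of the job per hour
Pat's rate: 1/6 of the job per hour
Combined rate: 1/10 + 1/6 = 4/15 per hour
Time = 1 / (4/15) = 15/4 = 3.75 hours

3.75 hours


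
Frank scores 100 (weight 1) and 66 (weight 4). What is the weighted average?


Weighted sum:
1 x 100 + 4 x 66 = 364
Total weight:
1 + 4 = 5
Weighted average:
364 / 5 = 72.8

72.8


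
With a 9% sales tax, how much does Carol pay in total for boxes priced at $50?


Calculate the tax:
9% of $50 = $4.50
Add tax to price:
$50 + $4.50 = $54.50

$54.50


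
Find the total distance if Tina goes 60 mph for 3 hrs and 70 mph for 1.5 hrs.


Leg 1 distance:
60 x 3 = 180 miles
Leg 2 distance:
70 x 1.5 = 105 miles
Total distance:
180 + 105 = 285 miles

285 miles


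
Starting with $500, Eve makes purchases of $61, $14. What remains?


Add up expenses:
$61 + $14 = $75
Subtract from budget:
$500 - $75 = $425

$425


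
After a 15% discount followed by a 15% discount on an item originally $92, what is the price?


First discount:
15% of $92 = $13.80
Price after first discount:
$92 - $13.80 = $78.20
Second discount:
15% of $78.20 = $11.73
Final price:
$78.20 - $11.73 = $66.47

$66.47


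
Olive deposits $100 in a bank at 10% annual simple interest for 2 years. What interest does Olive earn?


Use the formula I = P x R x T / 100
P x R x T = 100 x 10 x 2 = 2000
I = 2000 / 100 = $20

$20


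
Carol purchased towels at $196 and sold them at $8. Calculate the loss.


Selling price = $8
Cost price = $196
Loss = cost price - selling price:
Loss = $196 - $8 = $188

$188


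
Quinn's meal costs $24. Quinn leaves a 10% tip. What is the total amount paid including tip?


Calculate the tip:
10% of $24 = $2.40
Add tip to meal cost:
$24 + $2.40 = $26.40

$26.40


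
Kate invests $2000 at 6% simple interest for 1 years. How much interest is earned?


Use the formula I = P x R x T / 100
P x R x T = 2000 x 6 x 1 = 12000
I = 12000 / 100 = $120

$120


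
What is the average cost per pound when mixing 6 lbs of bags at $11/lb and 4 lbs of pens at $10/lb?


Cost of bags:
6 x $11 = $66
Cost of pens:
4 x $10 = $40
Total cost: $66 + $40 = $106
Total weight: 10 lbs
Average: $106 / 10 = $10.60/lb

$10.60/lb


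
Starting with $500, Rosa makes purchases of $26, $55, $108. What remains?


Add up expenses:
$26 + $55 + $108 = $189
Subtract from budget:
$500 - $189 = $311

$311


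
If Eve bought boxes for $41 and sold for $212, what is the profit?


Selling price = $212
Cost price = $41
Profit = selling price - cost price:
Profit = $212 - $41 = $171

$171


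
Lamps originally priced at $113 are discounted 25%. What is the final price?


Calculate the discount amount:
25% of $113 = $28.25
Subtract from original:
$113 - $28.25 = $84.75

$84.75


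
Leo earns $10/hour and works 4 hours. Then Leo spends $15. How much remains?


Calculate earnings:
4 x $10 = $40
Subtract spending:
$40 - $15 = $25

$25


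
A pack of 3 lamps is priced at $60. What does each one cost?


Total cost: $60
Number of items: 3
Unit price: $60 / 3 = $20

$20


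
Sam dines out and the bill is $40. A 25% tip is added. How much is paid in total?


Calculate the tip:
25% of $40 = $10
Add tip to meal cost:
$40 + $10 = $50

$50


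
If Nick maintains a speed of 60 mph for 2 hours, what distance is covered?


Use the formula: distance = speed x time
Speed = 60 mph, Time = 2 hours
60 x 2 = 120 miles

120 miles


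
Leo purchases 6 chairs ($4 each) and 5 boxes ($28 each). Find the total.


Cost of chairs:
6 x $4 = $24
Cost of boxes:
5 x $28 = $140
Add both:
$24 + $140 = $164

$164


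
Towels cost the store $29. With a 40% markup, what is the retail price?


Calculate the markup amount:
40% of $29 = $11.60
Add to cost:
$29 + $11.60 = $40.60

$40.60


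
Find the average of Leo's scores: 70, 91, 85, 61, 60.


Add the scores:
70 + 91 + 85 + 61 + 60 = 367
Divide by the number of tests:
367 / 5 = 73.4

73.4


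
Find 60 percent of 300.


Convert percentage to decimal:
60% = 0.6
Multiply:
300 x 0.6 = 180

180


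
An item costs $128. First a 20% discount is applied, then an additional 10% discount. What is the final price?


First discount:
20% of $128 = $25.60
Price after first discount:
$128 - $25.60 = $102.40
Second discount:
10% of $102.40 = $10.24
Final price:
$102.40 - $10.24 = $92.16

$92.16


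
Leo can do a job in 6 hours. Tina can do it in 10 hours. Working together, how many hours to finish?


Leo's rate: 1/6 of the job per hour
Tina's rate: 1/10 of the job per hour
Combined rate: 1/6 + 1/10 = 4/15 per hour
Time = 1 / (4/15) = 15/4 = 3.75 hours

3.75 hours


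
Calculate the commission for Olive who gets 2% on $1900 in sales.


Convert rate to decimal:
2% = 0.02
Multiply by sales:
$1900 x 0.02 = $38

$38


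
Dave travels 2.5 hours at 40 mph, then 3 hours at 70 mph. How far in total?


Leg 1 distance:
40 x 2.5 = 100 miles
Leg 2 distance:
70 x 3 = 210 miles
Total distance:
100 + 210 = 310 miles

310 miles


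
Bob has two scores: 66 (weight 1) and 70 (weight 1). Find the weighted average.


Weighted sum:
1 x 66 + 1 x 70 = 136
Total weight:
1 + 1 = 2
Weighted average:
136 / 2 = 68

68


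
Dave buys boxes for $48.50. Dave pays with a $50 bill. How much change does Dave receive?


Start with the amount paid:
$50
Subtract the price:
$50 - $48.50 = $1.50

$1.50


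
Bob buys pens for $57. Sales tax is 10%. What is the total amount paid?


Calculate the tax:
10% of $57 = $5.70
Add tax to price:
$57 + $5.70 = $62.70

$62.70


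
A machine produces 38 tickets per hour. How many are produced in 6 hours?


Production rate: 38 tickets per hour
Time: 6 hours
Total: 38 x 6 = 228 tickets

228 tickets


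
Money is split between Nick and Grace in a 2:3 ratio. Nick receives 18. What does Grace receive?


Find the multiplier:
18 / 2 = 9
Apply to Grace's share:
3 x 9 = 27

27


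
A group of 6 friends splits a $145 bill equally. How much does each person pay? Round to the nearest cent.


Total bill: $145
Number of people: 6
Each pays: $145 / 6 = $24.1666... ≈ $24.17

$24.17


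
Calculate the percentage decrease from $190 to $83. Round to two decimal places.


Find the absolute change:
|83 - 190| = 107
Divide by original and multiply by 100:
107 / 190 x 100 = 56.3157...% ≈ 56.32%

56.32%


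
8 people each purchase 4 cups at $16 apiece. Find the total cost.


Cost per person:
4 x $16 = $64
Group total:
8 x $64 = $512

$512


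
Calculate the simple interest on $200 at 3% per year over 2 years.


Use the formula I = P x R x T / 100
P x R x T = 200 x 3 x 2 = 1200
I = 1200 / 100 = $12

$12


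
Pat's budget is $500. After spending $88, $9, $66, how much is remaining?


Add up expenses:
$88 + $9 + $66 = $163
Subtract from budget:
$500 - $163 = $337

$337


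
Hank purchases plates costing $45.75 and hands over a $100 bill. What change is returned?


Start with the amount paid:
$100
Subtract the price:
$100 - $45.75 = $54.25

$54.25


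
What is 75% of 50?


Convert percentage to decimal:
75% = 0.75
Multiply:
50 x 0.75 = 37.5

37.5


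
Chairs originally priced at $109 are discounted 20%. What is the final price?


Calculate the discount amount:
20% of $109 = $21.80
Subtract from original:
$109 - $21.80 = $87.20

$87.20


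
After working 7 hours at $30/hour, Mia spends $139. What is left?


Calculate earnings:
7 x $30 = $210
Subtract spending:
$210 - $139 = $71

$71


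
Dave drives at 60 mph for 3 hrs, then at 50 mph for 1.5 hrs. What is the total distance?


Leg 1 distance:
60 x 3 = 180 miles
Leg 2 distance:
50 x 1.5 = 75 miles
Total distance:
180 + 75 = 255 miles

255 miles


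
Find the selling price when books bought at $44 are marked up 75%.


Calculate the markup amount:
75% of $44 = $33
Add to cost:
$44 + $33 = $77

$77


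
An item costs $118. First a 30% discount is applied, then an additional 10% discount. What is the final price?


First discount:
30% of $118 = $35.40
Price after first discount:
$118 - $35.40 = $82.60
Second discount:
10% of $82.60 = $8.26
Final price:
$82.60 - $8.26 = $74.34

$74.34


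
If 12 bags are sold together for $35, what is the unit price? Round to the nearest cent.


Total cost: $35
Number of items: 12
Unit price: $35 / 12 = $2.9166... ≈ $2.92

$2.92


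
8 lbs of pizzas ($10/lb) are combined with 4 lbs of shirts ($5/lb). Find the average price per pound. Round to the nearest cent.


Cost of pizzas:
8 x $10 = $80
Cost of shirts:
4 x $5 = $20
Total cost: $80 + $20 = $100
Total weight: 12 lbs
Average: $100 / 12 = $8.3333... ≈ $8.33/lb

$8.33/lb


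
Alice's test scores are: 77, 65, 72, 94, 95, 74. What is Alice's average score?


Add the scores:
77 + 65 + 72 + 94 + 95 + 74 = 477
Divide by the number of tests:
477 / 6 = 79.5

79.5


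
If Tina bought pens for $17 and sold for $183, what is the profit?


Selling price = $183
Cost price = $17
Profit = selling price - cost price:
Profit = $183 - $17 = $166

$166


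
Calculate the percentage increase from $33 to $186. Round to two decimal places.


Find the absolute change:
|186 - 33| = 153
Divide by original and multiply by 100:
153 / 33 x 100 = 463.6363...% ≈ 463.64%

463.64%


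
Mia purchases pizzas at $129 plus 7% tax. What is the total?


Calculate the tax:
7% of $129 = $9.03
Add tax to price:
$129 + $9.03 = $138.03

$138.03


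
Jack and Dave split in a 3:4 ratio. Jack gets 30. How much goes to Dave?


Find the multiplier:
30 / 3 = 10
Apply to Dave's share:
4 x 10 = 40

40


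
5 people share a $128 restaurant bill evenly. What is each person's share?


Total bill: $128
Number of people: 5
Each pays: $128 / 5 = $25.60

$25.60


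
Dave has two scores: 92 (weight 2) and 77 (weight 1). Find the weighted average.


Weighted sum:
2 x 92 + 1 x 77 = 261
Total weight:
2 + 1 = 3
Weighted average:
261 / 3 = 87

87


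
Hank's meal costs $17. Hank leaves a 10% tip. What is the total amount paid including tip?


Calculate the tip:
10% of $17 = $1.70
Add tip to meal cost:
$17 + $1.70 = $18.70

$18.70


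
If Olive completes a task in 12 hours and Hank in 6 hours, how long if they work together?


Olive's rate: 1/12 of the job per hour
Hank's rate: 1/6 of the job per hour
Combined rate: 1/12 + 1/6 = 1/4 per hour
Time = 1 / (1/4) = 4 hours

4 hours


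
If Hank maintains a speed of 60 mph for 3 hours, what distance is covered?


Use the formula: distance = speed x time
Speed = 60 mph, Time = 3 hours
60 x 3 = 180 miles

180 miles


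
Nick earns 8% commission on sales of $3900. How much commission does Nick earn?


Convert rate to decimal:
8% = 0.08
Multiply by sales:
$3900 x 0.08 = $312

$312


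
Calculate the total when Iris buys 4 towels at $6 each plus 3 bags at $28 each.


Cost of towels:
4 x $6 = $24
Cost of bags:
3 x $28 = $84
Add both:
$24 + $84 = $108

$108


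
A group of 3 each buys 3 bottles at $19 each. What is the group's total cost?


Cost per person:
3 x $19 = $57
Group total:
3 x $57 = $171

$171


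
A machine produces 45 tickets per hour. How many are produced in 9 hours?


Production rate: 45 tickets per hour
Time: 9 hours
Total: 45 x 9 = 405 tickets

405 tickets


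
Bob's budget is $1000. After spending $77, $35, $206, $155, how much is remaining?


Add up expenses:
$77 + $35 + $206 + $155 = $473
Subtract from budget:
$1000 - $473 = $527

$527


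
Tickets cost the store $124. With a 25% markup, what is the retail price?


Calculate the markup amount:
25% of $124 = $31
Add to cost:
$124 + $31 = $155

$155


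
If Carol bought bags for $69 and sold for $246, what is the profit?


Selling price = $246
Cost price = $69
Profit = selling price - cost price:
Profit = $246 - $69 = $177

$177


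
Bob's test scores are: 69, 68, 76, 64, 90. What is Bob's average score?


Add the scores:
69 + 68 + 76 + 64 + 90 = 367
Divide by the number of tests:
367 / 5 = 73.4

73.4


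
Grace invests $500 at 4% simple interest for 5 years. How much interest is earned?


Use the formula I = P x R x T / 100
P x R x T = 500 x 4 x 5 = 10000
I = 10000 / 100 = $100

$100


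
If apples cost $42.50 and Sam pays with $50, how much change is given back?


Start with the amount paid:
$50
Subtract the price:
$50 - $42.50 = $7.50

$7.50
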